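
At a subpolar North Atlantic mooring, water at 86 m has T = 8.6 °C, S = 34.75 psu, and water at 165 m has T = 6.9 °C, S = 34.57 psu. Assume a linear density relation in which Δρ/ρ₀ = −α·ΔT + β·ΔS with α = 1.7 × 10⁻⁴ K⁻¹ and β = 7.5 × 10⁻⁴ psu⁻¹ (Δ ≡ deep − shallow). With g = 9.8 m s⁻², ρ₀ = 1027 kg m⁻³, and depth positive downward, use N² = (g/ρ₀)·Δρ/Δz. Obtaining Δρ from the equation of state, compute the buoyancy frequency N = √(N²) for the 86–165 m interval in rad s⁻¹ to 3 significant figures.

4.37 × 10⁻³ rad s⁻¹

ΔT = -1.7 K, ΔS = -0.18 psu (deep − shallow).
Δρ/ρ₀ = −αΔT + βΔS = 2.89 × 10⁻⁴ − 1.35 × 10⁻⁴ = 1.54 × 10⁻⁴, so Δρ ≈ 0.1582 kg m⁻³.
N² = (g/ρ₀)·Δρ/Δz = g·(Δρ/ρ₀)/Δz = 9.8 × 1.54 × 10⁻⁴ / 79 = 1.9104 × 10⁻⁵ s⁻².
N = √(1.9104 × 10⁻⁵) = 4.3708 × 10⁻³ rad s⁻¹ ≈ 4.37 × 10⁻³ rad s⁻¹.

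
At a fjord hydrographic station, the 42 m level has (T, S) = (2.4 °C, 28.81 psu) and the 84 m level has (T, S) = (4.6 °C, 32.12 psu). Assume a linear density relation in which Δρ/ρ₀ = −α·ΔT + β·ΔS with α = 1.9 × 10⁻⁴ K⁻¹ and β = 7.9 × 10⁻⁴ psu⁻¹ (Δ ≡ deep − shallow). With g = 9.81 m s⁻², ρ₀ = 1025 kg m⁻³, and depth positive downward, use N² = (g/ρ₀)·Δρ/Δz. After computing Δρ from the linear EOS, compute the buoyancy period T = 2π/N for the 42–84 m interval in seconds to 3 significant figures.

ΔT = +2.2 K, ΔS = +3.31 psu (deep − shallow).
Δρ/ρ₀ = −αΔT + βΔS = -4.18 × 10⁻⁴ + 2.6149 × 10⁻³ = 2.1969 × 10⁻³, so Δρ ≈ 2.252 kg m⁻³.
N² = (g/ρ₀)·Δρ/Δz = g·(Δρ/ρ₀)/Δz = 9.81 × 2.1969 × 10⁻³ / 42 = 5.1313 × 10⁻⁴ s⁻².
N = √(5.1313 × 10⁻⁴) = 0.022652 rad s⁻¹ → T = 2π/N = 277.38 s ≈ 277 s.

277 s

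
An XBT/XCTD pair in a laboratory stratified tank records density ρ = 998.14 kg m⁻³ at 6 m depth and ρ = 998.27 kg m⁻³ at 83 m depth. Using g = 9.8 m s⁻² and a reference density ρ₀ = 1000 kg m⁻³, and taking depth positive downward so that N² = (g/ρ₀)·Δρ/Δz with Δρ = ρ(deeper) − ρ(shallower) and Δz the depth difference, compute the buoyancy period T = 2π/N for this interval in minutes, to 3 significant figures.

Δρ = 998.27 − 998.14 = 0.13 kg m⁻³ over Δz = 83 − 6 = 77 m.
N² = (9.8/1000) × (0.13/77) = 1.6545 × 10⁻⁵ s⁻².
N = √(1.6545 × 10⁻⁵) = 4.0676 × 10⁻³ rad s⁻¹, so T = 2π/N = 1.5447 × 10³ s = 25.745 min ≈ 25.7 min.

25.7 min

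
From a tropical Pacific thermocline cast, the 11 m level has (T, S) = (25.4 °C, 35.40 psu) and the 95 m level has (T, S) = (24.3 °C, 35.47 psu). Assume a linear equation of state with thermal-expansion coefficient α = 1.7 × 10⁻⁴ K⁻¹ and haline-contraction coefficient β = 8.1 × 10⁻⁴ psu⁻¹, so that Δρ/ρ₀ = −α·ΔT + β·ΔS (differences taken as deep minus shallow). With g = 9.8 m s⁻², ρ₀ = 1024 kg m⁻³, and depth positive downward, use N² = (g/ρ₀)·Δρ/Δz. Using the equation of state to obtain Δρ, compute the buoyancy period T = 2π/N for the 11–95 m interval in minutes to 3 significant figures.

ΔT = -1.1 K, ΔS = +0.07 psu (deep − shallow).
Δρ/ρ₀ = −αΔT + βΔS = 1.87 × 10⁻⁴ + 5.67 × 10⁻⁵ = 2.437 × 10⁻⁴, so Δρ ≈ 0.2495 kg m⁻³.
N² = (g/ρ₀)·Δρ/Δz = g·(Δρ/ρ₀)/Δz = 9.8 × 2.437 × 10⁻⁴ / 84 = 2.8432 × 10⁻⁵ s⁻².
N = √(2.8432 × 10⁻⁵) = 5.3322 × 10⁻³ rad s⁻¹ → T = 2π/N = 1.1783 × 10³ s = 19.638 min ≈ 19.6 min.

19.6 min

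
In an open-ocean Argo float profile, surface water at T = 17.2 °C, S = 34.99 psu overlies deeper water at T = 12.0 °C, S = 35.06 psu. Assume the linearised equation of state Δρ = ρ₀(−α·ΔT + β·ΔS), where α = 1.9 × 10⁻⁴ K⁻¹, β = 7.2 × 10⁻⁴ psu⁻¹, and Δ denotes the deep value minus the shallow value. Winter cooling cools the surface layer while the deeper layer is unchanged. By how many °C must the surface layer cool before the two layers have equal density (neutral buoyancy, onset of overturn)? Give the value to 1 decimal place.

Neutral buoyancy requires Δρ = 0, i.e. −α(T_deep − T_surf′) + β(S_deep − S_surf) = 0.
T_surf′ = T_deep − (β/α)·ΔS = 12.0 − (7.2 × 10⁻⁴/1.9 × 10⁻⁴)·(+0.07) = 11.735 °C.
Cooling required: 17.2 − (11.735) = 5.465 °C.

5.5 °C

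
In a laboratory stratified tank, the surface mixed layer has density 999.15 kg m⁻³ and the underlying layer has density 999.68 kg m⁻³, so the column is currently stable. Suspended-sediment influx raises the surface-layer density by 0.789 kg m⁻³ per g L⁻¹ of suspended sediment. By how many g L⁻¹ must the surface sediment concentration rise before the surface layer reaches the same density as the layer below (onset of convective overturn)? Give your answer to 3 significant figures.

0.672 g L⁻¹

Density deficit of the surface layer: 999.68 − 999.15 = 0.53 kg m⁻³.
Required change = 0.53 / 0.789 = 0.672 g L⁻¹.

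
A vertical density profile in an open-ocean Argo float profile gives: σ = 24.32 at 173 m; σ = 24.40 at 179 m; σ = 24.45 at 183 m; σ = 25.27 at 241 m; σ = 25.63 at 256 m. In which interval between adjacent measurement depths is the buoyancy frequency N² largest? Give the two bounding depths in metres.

241–256 m

Compute the density gradient over each adjacent pair:
  173–179 m: Δρ/Δz = 0.08/6 = 0.013 kg m⁻⁴
  179–183 m: Δρ/Δz = 0.05/4 = 0.013 kg m⁻⁴
  183–241 m: Δρ/Δz = 0.82/58 = 0.014 kg m⁻⁴
  241–256 m: Δρ/Δz = 0.36/15 = 0.024 kg m⁻⁴
The largest gradient is in the 241–256 m interval — the pycnocline.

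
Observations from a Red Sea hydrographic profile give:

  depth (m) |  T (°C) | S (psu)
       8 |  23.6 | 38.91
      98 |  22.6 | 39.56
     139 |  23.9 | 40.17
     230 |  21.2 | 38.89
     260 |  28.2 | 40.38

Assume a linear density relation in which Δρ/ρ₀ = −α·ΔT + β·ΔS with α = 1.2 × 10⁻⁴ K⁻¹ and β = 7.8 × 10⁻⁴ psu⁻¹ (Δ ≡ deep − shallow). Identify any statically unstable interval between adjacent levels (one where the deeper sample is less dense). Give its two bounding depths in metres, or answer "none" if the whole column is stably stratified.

139–230 m

Evaluate Δρ/ρ₀ = −αΔT + βΔS across each adjacent pair:
  8–98 m: −αΔT+βΔS = −(1.2 × 10⁻⁴)(-1.0)+(7.8 × 10⁻⁴)(+0.65) = 6.3 × 10⁻⁴ → stable
  98–139 m: −αΔT+βΔS = −(1.2 × 10⁻⁴)(+1.3)+(7.8 × 10⁻⁴)(+0.61) = 3.2 × 10⁻⁴ → stable
  139–230 m: −αΔT+βΔS = −(1.2 × 10⁻⁴)(-2.7)+(7.8 × 10⁻⁴)(-1.28) = -6.7 × 10⁻⁴ → UNSTABLE
  230–260 m: −αΔT+βΔS = −(1.2 × 10⁻⁴)(+7.0)+(7.8 × 10⁻⁴)(+1.49) = 3.2 × 10⁻⁴ → stable
The 139–230 m interval has Δρ < 0: lighter water underlies denser water.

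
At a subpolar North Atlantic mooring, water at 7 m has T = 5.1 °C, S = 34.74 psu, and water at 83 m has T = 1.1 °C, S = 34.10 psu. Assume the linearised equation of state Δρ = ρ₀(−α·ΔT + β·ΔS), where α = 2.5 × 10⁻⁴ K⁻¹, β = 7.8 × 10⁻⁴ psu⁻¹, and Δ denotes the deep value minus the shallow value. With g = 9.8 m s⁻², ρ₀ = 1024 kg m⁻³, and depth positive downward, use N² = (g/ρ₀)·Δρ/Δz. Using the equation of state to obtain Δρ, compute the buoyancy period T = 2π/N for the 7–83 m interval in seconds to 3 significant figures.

ΔT = -4.0 K, ΔS = -0.64 psu (deep − shallow).
Δρ/ρ₀ = −αΔT + βΔS = 1.00 × 10⁻³ − 4.992 × 10⁻⁴ = 5.008 × 10⁻⁴, so Δρ ≈ 0.5128 kg m⁻³.
N² = (g/ρ₀)·Δρ/Δz = g·(Δρ/ρ₀)/Δz = 9.8 × 5.008 × 10⁻⁴ / 76 = 6.4577 × 10⁻⁵ s⁻².
N = √(6.4577 × 10⁻⁵) = 8.0360 × 10⁻³ rad s⁻¹ → T = 2π/N = 781.88 s ≈ 782 s.

782 s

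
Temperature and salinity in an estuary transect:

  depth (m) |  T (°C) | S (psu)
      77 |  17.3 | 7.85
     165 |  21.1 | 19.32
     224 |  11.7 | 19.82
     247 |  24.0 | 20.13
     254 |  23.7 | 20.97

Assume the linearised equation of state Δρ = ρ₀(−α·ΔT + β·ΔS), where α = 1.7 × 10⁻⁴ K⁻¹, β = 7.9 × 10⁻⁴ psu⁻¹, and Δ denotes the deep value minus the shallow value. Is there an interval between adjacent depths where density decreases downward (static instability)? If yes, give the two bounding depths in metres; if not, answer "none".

224–247 m

Evaluate Δρ/ρ₀ = −αΔT + βΔS across each adjacent pair:
  77–165 m: −αΔT+βΔS = −(1.7 × 10⁻⁴)(+3.8)+(7.9 × 10⁻⁴)(+11.47) = 8.4 × 10⁻³ → stable
  165–224 m: −αΔT+βΔS = −(1.7 × 10⁻⁴)(-9.4)+(7.9 × 10⁻⁴)(+0.50) = 2.0 × 10⁻³ → stable
  224–247 m: −αΔT+βΔS = −(1.7 × 10⁻⁴)(+12.3)+(7.9 × 10⁻⁴)(+0.31) = -1.8 × 10⁻³ → UNSTABLE
  247–254 m: −αΔT+βΔS = −(1.7 × 10⁻⁴)(-0.3)+(7.9 × 10⁻⁴)(+0.84) = 7.1 × 10⁻⁴ → stable
The 224–247 m interval has Δρ < 0: lighter water underlies denser water.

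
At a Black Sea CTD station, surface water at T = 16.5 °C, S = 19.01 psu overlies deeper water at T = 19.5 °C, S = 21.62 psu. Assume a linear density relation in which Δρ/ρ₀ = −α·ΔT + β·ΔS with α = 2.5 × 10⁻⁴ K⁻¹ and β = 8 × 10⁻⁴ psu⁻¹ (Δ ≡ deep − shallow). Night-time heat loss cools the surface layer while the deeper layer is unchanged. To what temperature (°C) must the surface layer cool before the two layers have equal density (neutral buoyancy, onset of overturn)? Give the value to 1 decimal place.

11.1 °C

Neutral buoyancy requires Δρ = 0, i.e. −α(T_deep − T_surf′) + β(S_deep − S_surf) = 0.
T_surf′ = T_deep − (β/α)·ΔS = 19.5 − (8 × 10⁻⁴/2.5 × 10⁻⁴)·(+2.61) = 11.148 °C.
Cooling required: 16.5 − (11.148) = 5.352 °C.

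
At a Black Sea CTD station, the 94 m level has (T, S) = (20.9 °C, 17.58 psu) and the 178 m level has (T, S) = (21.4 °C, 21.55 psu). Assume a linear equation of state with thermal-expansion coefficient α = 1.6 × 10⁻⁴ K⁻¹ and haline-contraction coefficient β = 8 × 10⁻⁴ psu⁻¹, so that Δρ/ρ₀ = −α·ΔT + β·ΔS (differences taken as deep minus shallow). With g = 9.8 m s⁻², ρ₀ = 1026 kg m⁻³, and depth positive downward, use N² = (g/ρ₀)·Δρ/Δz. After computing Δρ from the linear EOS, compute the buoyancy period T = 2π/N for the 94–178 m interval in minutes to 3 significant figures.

5.51 min

ΔT = +0.5 K, ΔS = +3.97 psu (deep − shallow).
Δρ/ρ₀ = −αΔT + βΔS = -8.00 × 10⁻⁵ + 3.176 × 10⁻³ = 3.096 × 10⁻³, so Δρ ≈ 3.176 kg m⁻³.
N² = (g/ρ₀)·Δρ/Δz = g·(Δρ/ρ₀)/Δz = 9.8 × 3.096 × 10⁻³ / 84 = 3.6120 × 10⁻⁴ s⁻².
N = √(3.6120 × 10⁻⁴) = 0.019005 rad s⁻¹ → T = 2π/N = 330.61 s = 5.5102 min ≈ 5.51 min.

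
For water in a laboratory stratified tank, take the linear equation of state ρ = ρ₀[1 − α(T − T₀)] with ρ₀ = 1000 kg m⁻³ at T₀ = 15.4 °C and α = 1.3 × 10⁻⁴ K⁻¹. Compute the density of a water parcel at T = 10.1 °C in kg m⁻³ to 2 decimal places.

T − T₀ = -5.3 K.
Bracket = 1 − α·(-5.3) = 1 + (6.89 × 10⁻⁴) = 1.0006890.
ρ = 1000 × 1.0006890 = 1000.69 kg m⁻³.

1000.69 kg m⁻³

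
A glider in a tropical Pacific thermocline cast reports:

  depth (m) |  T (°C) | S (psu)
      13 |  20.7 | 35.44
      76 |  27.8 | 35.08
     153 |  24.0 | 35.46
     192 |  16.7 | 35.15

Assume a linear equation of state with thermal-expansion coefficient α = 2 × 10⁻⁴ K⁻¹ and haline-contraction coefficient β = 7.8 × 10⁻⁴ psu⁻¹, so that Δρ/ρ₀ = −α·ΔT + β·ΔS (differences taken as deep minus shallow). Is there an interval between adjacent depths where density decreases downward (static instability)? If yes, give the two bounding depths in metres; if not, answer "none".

13–76 m

Evaluate Δρ/ρ₀ = −αΔT + βΔS across each adjacent pair:
  13–76 m: −αΔT+βΔS = −(2 × 10⁻⁴)(+7.1)+(7.8 × 10⁻⁴)(-0.36) = -1.7 × 10⁻³ → UNSTABLE
  76–153 m: −αΔT+βΔS = −(2 × 10⁻⁴)(-3.8)+(7.8 × 10⁻⁴)(+0.38) = 1.1 × 10⁻³ → stable
  153–192 m: −αΔT+βΔS = −(2 × 10⁻⁴)(-7.3)+(7.8 × 10⁻⁴)(-0.31) = 1.2 × 10⁻³ → stable
The 13–76 m interval has Δρ < 0: lighter water underlies denser water.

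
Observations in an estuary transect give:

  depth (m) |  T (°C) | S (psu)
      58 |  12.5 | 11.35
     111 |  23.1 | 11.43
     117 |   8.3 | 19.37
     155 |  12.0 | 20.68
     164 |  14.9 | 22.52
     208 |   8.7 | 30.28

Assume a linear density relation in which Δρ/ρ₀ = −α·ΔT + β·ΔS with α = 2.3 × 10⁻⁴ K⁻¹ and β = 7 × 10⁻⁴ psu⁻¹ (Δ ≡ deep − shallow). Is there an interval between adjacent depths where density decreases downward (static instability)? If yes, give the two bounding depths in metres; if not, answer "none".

58–111 m

Evaluate Δρ/ρ₀ = −αΔT + βΔS across each adjacent pair:
  58–111 m: −αΔT+βΔS = −(2.3 × 10⁻⁴)(+10.6)+(7 × 10⁻⁴)(+0.08) = -2.4 × 10⁻³ → UNSTABLE
  111–117 m: −αΔT+βΔS = −(2.3 × 10⁻⁴)(-14.8)+(7 × 10⁻⁴)(+7.94) = 9.0 × 10⁻³ → stable
  117–155 m: −αΔT+βΔS = −(2.3 × 10⁻⁴)(+3.7)+(7 × 10⁻⁴)(+1.31) = 6.6 × 10⁻⁵ → stable
  155–164 m: −αΔT+βΔS = −(2.3 × 10⁻⁴)(+2.9)+(7 × 10⁻⁴)(+1.84) = 6.2 × 10⁻⁴ → stable
  164–208 m: −αΔT+βΔS = −(2.3 × 10⁻⁴)(-6.2)+(7 × 10⁻⁴)(+7.76) = 6.9 × 10⁻³ → stable
The 58–111 m interval has Δρ < 0: lighter water underlies denser water.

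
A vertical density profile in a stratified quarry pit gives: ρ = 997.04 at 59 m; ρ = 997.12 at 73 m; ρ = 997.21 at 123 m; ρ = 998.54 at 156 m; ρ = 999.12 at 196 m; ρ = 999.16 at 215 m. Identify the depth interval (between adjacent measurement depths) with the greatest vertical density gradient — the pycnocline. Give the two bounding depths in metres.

123–156 m

Compute the density gradient over each adjacent pair:
  59–73 m: Δρ/Δz = 0.08/14 = 5.7 × 10⁻³ kg m⁻⁴
  73–123 m: Δρ/Δz = 0.09/50 = 1.8 × 10⁻³ kg m⁻⁴
  123–156 m: Δρ/Δz = 1.33/33 = 0.040 kg m⁻⁴
  156–196 m: Δρ/Δz = 0.58/40 = 0.014 kg m⁻⁴
  196–215 m: Δρ/Δz = 0.04/19 = 2.1 × 10⁻³ kg m⁻⁴
The largest gradient is in the 123–156 m interval — the pycnocline.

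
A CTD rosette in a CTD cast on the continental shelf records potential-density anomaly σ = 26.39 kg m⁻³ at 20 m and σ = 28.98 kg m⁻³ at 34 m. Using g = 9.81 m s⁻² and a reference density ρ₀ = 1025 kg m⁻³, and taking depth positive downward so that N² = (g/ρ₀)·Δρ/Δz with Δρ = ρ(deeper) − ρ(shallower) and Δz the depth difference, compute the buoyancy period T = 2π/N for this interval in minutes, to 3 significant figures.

2.49 min

Δρ = 1028.98 − 1026.39 = 2.59 kg m⁻³ over Δz = 34 − 20 = 14 m.
N² = (9.81/1025) × (2.59/14) = 1.7706 × 10⁻³ s⁻².
N = √(1.7706 × 10⁻³) = 0.042078 rad s⁻¹, so T = 2π/N = 149.32 s = 2.4887 min ≈ 2.49 min.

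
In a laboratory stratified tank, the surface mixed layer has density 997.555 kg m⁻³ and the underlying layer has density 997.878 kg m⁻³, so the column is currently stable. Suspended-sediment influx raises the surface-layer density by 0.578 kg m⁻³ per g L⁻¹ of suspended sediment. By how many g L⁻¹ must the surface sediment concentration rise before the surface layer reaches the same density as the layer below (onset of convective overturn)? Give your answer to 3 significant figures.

Density deficit of the surface layer: 997.878 − 997.555 = 0.323 kg m⁻³.
Required change = 0.323 / 0.578 = 0.559 g L⁻¹.

0.559 g L⁻¹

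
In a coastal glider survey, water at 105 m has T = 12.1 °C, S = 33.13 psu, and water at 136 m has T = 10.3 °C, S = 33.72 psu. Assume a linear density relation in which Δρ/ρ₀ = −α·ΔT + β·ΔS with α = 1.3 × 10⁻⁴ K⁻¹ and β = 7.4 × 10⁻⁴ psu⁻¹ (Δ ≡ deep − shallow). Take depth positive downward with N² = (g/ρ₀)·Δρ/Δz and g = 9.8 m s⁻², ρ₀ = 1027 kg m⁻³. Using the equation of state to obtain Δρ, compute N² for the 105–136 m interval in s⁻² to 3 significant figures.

2.12 × 10⁻⁴ s⁻²

ΔT = -1.8 K, ΔS = +0.59 psu (deep − shallow).
Δρ/ρ₀ = −αΔT + βΔS = 2.34 × 10⁻⁴ + 4.366 × 10⁻⁴ = 6.706 × 10⁻⁴, so Δρ ≈ 0.6887 kg m⁻³.
N² = (g/ρ₀)·Δρ/Δz = g·(Δρ/ρ₀)/Δz = 9.8 × 6.706 × 10⁻⁴ / 31 = 2.1200 × 10⁻⁴ s⁻² ≈ 2.12 × 10⁻⁴ s⁻².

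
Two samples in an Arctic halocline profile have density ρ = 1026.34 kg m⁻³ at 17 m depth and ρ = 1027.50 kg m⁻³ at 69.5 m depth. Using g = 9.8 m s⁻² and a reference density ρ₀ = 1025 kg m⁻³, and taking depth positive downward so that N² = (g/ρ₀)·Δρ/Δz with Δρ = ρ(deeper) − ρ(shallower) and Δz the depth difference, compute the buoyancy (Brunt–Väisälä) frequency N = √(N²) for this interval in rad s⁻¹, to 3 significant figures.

0.0145 rad s⁻¹

Δρ = 1027.50 − 1026.34 = 1.16 kg m⁻³ over Δz = 69.5 − 17 = 52.5 m.
N² = (9.8/1025) × (1.16/52.5) = 2.1125 × 10⁻⁴ s⁻².
N = √(2.1125 × 10⁻⁴) = 0.014534 rad s⁻¹ ≈ 0.0145 rad s⁻¹.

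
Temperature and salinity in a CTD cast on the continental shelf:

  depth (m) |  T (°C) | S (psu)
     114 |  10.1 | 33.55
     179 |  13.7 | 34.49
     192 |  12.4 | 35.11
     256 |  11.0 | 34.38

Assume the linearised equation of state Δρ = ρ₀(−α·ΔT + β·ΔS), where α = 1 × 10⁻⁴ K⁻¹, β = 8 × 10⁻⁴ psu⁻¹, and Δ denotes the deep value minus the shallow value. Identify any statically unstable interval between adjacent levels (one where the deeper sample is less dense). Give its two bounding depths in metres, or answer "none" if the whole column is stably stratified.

192–256 m

Evaluate Δρ/ρ₀ = −αΔT + βΔS across each adjacent pair:
  114–179 m: −αΔT+βΔS = −(1 × 10⁻⁴)(+3.6)+(8 × 10⁻⁴)(+0.94) = 3.9 × 10⁻⁴ → stable
  179–192 m: −αΔT+βΔS = −(1 × 10⁻⁴)(-1.3)+(8 × 10⁻⁴)(+0.62) = 6.3 × 10⁻⁴ → stable
  192–256 m: −αΔT+βΔS = −(1 × 10⁻⁴)(-1.4)+(8 × 10⁻⁴)(-0.73) = -4.4 × 10⁻⁴ → UNSTABLE
The 192–256 m interval has Δρ < 0: lighter water underlies denser water.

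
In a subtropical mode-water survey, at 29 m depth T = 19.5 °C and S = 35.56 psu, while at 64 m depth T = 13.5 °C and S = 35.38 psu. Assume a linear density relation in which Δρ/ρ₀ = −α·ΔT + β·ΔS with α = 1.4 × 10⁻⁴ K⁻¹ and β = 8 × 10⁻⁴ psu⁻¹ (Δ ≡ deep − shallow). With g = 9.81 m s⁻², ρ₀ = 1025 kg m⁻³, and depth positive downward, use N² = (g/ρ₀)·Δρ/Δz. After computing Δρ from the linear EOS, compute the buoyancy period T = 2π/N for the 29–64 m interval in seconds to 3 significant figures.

ΔT = -6.0 K, ΔS = -0.18 psu (deep − shallow).
Δρ/ρ₀ = −αΔT + βΔS = 8.40 × 10⁻⁴ − 1.44 × 10⁻⁴ = 6.96 × 10⁻⁴, so Δρ ≈ 0.7134 kg m⁻³.
N² = (g/ρ₀)·Δρ/Δz = g·(Δρ/ρ₀)/Δz = 9.81 × 6.96 × 10⁻⁴ / 35 = 1.9508 × 10⁻⁴ s⁻².
N = √(1.9508 × 10⁻⁴) = 0.013967 rad s⁻¹ → T = 2π/N = 449.86 s ≈ 450 s.

450 s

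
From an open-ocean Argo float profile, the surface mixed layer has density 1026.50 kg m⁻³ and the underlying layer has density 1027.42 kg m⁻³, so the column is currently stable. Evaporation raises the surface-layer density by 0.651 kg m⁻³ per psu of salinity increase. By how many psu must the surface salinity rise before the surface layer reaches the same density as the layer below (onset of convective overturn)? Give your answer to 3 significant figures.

Density deficit of the surface layer: 1027.42 − 1026.50 = 0.92 kg m⁻³.
Required change = 0.92 / 0.651 = 1.41 psu.

1.41 psu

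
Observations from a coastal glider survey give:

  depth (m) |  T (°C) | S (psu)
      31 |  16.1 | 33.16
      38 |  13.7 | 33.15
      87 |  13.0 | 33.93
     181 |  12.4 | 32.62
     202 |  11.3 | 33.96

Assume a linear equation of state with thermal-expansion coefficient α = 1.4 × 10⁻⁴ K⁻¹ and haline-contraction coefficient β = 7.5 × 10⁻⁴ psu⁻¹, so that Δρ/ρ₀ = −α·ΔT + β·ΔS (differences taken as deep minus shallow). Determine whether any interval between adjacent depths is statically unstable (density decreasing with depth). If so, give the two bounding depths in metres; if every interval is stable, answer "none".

87–181 m

Evaluate Δρ/ρ₀ = −αΔT + βΔS across each adjacent pair:
  31–38 m: −αΔT+βΔS = −(1.4 × 10⁻⁴)(-2.4)+(7.5 × 10⁻⁴)(-0.01) = 3.3 × 10⁻⁴ → stable
  38–87 m: −αΔT+βΔS = −(1.4 × 10⁻⁴)(-0.7)+(7.5 × 10⁻⁴)(+0.78) = 6.8 × 10⁻⁴ → stable
  87–181 m: −αΔT+βΔS = −(1.4 × 10⁻⁴)(-0.6)+(7.5 × 10⁻⁴)(-1.31) = -9.0 × 10⁻⁴ → UNSTABLE
  181–202 m: −αΔT+βΔS = −(1.4 × 10⁻⁴)(-1.1)+(7.5 × 10⁻⁴)(+1.34) = 1.2 × 10⁻³ → stable
The 87–181 m interval has Δρ < 0: lighter water underlies denser water.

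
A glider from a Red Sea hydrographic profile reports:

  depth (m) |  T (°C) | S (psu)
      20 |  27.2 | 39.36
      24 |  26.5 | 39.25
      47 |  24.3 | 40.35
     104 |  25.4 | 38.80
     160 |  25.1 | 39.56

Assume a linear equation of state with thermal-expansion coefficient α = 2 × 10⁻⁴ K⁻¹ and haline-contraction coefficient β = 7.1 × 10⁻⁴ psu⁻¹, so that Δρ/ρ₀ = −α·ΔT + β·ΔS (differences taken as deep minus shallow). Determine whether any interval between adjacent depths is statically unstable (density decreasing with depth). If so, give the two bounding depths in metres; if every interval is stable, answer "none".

Evaluate Δρ/ρ₀ = −αΔT + βΔS across each adjacent pair:
  20–24 m: −αΔT+βΔS = −(2 × 10⁻⁴)(-0.7)+(7.1 × 10⁻⁴)(-0.11) = 6.2 × 10⁻⁵ → stable
  24–47 m: −αΔT+βΔS = −(2 × 10⁻⁴)(-2.2)+(7.1 × 10⁻⁴)(+1.10) = 1.2 × 10⁻³ → stable
  47–104 m: −αΔT+βΔS = −(2 × 10⁻⁴)(+1.1)+(7.1 × 10⁻⁴)(-1.55) = -1.3 × 10⁻³ → UNSTABLE
  104–160 m: −αΔT+βΔS = −(2 × 10⁻⁴)(-0.3)+(7.1 × 10⁻⁴)(+0.76) = 6.0 × 10⁻⁴ → stable
The 47–104 m interval has Δρ < 0: lighter water underlies denser water.

47–104 m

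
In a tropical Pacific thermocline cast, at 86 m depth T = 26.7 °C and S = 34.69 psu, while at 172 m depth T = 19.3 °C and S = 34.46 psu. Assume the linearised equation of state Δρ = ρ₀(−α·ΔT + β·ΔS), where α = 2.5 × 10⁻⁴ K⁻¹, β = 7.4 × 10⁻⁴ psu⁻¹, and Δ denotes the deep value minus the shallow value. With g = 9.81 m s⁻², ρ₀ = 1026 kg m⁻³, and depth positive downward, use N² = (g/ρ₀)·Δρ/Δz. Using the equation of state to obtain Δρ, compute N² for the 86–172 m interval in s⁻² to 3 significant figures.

1.92 × 10⁻⁴ s⁻²

ΔT = -7.4 K, ΔS = -0.23 psu (deep − shallow).
Δρ/ρ₀ = −αΔT + βΔS = 1.85 × 10⁻³ − 1.702 × 10⁻⁴ = 1.6798 × 10⁻³, so Δρ ≈ 1.723 kg m⁻³.
N² = (g/ρ₀)·Δρ/Δz = g·(Δρ/ρ₀)/Δz = 9.81 × 1.6798 × 10⁻³ / 86 = 1.9161 × 10⁻⁴ s⁻² ≈ 1.92 × 10⁻⁴ s⁻².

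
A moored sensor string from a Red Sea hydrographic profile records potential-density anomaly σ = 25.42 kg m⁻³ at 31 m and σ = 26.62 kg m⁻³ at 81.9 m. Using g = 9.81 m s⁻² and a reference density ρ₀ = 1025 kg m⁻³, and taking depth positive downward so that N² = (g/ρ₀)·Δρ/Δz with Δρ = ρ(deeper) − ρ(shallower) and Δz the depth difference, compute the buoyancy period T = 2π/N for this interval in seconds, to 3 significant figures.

418 s

Δρ = 1026.62 − 1025.42 = 1.20 kg m⁻³ over Δz = 81.9 − 31 = 50.9 m.
N² = (9.81/1025) × (1.20/50.9) = 2.2564 × 10⁻⁴ s⁻².
N = √(2.2564 × 10⁻⁴) = 0.015021 rad s⁻¹, so T = 2π/N = 418.29 s ≈ 418 s.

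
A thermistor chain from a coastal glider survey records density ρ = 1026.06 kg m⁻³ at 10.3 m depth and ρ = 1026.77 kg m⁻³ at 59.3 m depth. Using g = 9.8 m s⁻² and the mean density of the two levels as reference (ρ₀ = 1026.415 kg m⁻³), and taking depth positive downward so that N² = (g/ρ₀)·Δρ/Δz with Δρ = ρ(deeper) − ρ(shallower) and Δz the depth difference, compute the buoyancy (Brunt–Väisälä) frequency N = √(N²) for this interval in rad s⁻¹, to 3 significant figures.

Δρ = 1026.77 − 1026.06 = 0.71 kg m⁻³ over Δz = 59.3 − 10.3 = 49 m.
N² = (9.8/1026.415) × (0.71/49) = 1.3835 × 10⁻⁴ s⁻².
N = √(1.3835 × 10⁻⁴) = 0.011762 rad s⁻¹ ≈ 0.0118 rad s⁻¹.

0.0118 rad s⁻¹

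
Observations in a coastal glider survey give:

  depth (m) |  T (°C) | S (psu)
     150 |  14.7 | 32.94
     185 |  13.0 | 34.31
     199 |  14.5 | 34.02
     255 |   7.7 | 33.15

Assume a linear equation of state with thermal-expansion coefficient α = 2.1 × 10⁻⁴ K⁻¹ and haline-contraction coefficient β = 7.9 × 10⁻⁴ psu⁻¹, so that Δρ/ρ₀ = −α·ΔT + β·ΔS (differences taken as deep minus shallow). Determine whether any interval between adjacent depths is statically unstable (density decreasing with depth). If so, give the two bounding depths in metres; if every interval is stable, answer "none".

185–199 m

Evaluate Δρ/ρ₀ = −αΔT + βΔS across each adjacent pair:
  150–185 m: −αΔT+βΔS = −(2.1 × 10⁻⁴)(-1.7)+(7.9 × 10⁻⁴)(+1.37) = 1.4 × 10⁻³ → stable
  185–199 m: −αΔT+βΔS = −(2.1 × 10⁻⁴)(+1.5)+(7.9 × 10⁻⁴)(-0.29) = -5.4 × 10⁻⁴ → UNSTABLE
  199–255 m: −αΔT+βΔS = −(2.1 × 10⁻⁴)(-6.8)+(7.9 × 10⁻⁴)(-0.87) = 7.4 × 10⁻⁴ → stable
The 185–199 m interval has Δρ < 0: lighter water underlies denser water.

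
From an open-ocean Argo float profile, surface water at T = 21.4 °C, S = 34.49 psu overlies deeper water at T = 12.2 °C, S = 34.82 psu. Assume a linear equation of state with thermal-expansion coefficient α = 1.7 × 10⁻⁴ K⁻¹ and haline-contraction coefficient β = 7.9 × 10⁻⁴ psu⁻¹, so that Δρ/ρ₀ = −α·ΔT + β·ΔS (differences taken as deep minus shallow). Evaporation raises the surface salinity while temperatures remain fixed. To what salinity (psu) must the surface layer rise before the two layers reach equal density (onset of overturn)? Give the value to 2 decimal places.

36.80 psu

Neutral buoyancy requires −α(T_deep − T_surf) + β(S_deep − S_surf′) = 0.
S_surf′ = S_deep − (α/β)·ΔT = 34.82 − (1.7 × 10⁻⁴/7.9 × 10⁻⁴)·(-9.2) = 36.7997 psu.
Increase required: 36.7997 − 34.49 = 2.3097 psu.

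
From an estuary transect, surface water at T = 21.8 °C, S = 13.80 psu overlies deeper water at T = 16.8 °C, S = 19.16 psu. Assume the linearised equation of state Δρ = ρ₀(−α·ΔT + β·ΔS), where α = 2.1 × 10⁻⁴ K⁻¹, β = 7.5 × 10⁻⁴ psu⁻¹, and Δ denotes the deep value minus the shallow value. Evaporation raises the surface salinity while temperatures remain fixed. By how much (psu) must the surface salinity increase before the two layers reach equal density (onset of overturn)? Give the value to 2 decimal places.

6.76 psu

Neutral buoyancy requires −α(T_deep − T_surf) + β(S_deep − S_surf′) = 0.
S_surf′ = S_deep − (α/β)·ΔT = 19.16 − (2.1 × 10⁻⁴/7.5 × 10⁻⁴)·(-5.0) = 20.5600 psu.
Increase required: 20.5600 − 13.80 = 6.7600 psu.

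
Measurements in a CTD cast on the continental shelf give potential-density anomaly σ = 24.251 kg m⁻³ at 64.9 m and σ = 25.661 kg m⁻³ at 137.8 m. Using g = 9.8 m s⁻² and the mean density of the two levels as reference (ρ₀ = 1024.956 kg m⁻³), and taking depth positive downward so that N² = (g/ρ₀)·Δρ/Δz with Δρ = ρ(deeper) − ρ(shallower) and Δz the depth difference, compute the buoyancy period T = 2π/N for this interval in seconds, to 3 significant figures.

Δρ = 1025.661 − 1024.251 = 1.410 kg m⁻³ over Δz = 137.8 − 64.9 = 72.9 m.
N² = (9.8/1024.956) × (1.410/72.9) = 1.8493 × 10⁻⁴ s⁻².
N = √(1.8493 × 10⁻⁴) = 0.013599 rad s⁻¹, so T = 2π/N = 462.03 s ≈ 462 s.

462 s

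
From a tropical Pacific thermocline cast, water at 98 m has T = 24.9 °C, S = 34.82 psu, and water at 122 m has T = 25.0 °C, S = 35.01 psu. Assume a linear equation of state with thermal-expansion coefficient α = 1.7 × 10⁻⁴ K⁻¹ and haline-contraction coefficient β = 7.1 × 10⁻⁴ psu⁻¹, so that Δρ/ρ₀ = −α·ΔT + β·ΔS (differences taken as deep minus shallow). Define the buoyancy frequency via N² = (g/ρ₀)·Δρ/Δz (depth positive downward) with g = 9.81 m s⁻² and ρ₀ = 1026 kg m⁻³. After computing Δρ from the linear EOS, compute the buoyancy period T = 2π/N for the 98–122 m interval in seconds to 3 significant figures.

905 s

ΔT = +0.1 K, ΔS = +0.19 psu (deep − shallow).
Δρ/ρ₀ = −αΔT + βΔS = -1.70 × 10⁻⁵ + 1.349 × 10⁻⁴ = 1.179 × 10⁻⁴, so Δρ ≈ 0.1210 kg m⁻³.
N² = (g/ρ₀)·Δρ/Δz = g·(Δρ/ρ₀)/Δz = 9.81 × 1.179 × 10⁻⁴ / 24 = 4.8192 × 10⁻⁵ s⁻².
N = √(4.8192 × 10⁻⁵) = 6.9420 × 10⁻³ rad s⁻¹ → T = 2π/N = 905.10 s ≈ 905 s.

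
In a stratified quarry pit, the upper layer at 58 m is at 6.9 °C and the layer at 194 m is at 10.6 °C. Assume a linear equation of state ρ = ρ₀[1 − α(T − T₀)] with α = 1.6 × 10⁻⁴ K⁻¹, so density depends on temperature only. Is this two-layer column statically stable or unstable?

ΔT = 10.6 − 6.9 = +3.7 K, so Δρ/ρ₀ = −αΔT = -5.92 × 10⁻⁴.
Δρ/ρ₀ < 0, so Δρ < 0: deeper water is lighter → statically unstable; the column would overturn.

unstable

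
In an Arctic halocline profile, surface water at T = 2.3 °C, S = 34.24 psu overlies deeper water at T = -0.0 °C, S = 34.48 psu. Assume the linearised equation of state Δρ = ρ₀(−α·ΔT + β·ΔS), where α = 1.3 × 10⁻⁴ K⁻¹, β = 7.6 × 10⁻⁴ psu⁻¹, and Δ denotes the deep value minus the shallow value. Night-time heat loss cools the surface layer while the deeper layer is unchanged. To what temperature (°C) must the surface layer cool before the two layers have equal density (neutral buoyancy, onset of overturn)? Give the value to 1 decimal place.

-1.4 °C

Neutral buoyancy requires Δρ = 0, i.e. −α(T_deep − T_surf′) + β(S_deep − S_surf) = 0.
T_surf′ = T_deep − (β/α)·ΔS = -0.0 − (7.6 × 10⁻⁴/1.3 × 10⁻⁴)·(+0.24) = -1.403 °C.
Cooling required: 2.3 − (-1.403) = 3.703 °C.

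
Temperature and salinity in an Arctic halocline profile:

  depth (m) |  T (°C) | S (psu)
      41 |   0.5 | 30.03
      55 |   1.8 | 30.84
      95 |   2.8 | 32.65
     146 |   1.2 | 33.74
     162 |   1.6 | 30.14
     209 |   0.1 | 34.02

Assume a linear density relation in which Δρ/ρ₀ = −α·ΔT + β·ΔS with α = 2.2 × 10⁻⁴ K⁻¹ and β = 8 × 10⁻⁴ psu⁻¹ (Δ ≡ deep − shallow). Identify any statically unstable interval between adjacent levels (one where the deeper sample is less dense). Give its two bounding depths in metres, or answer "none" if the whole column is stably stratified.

Evaluate Δρ/ρ₀ = −αΔT + βΔS across each adjacent pair:
  41–55 m: −αΔT+βΔS = −(2.2 × 10⁻⁴)(+1.3)+(8 × 10⁻⁴)(+0.81) = 3.6 × 10⁻⁴ → stable
  55–95 m: −αΔT+βΔS = −(2.2 × 10⁻⁴)(+1.0)+(8 × 10⁻⁴)(+1.81) = 1.2 × 10⁻³ → stable
  95–146 m: −αΔT+βΔS = −(2.2 × 10⁻⁴)(-1.6)+(8 × 10⁻⁴)(+1.09) = 1.2 × 10⁻³ → stable
  146–162 m: −αΔT+βΔS = −(2.2 × 10⁻⁴)(+0.4)+(8 × 10⁻⁴)(-3.60) = -3.0 × 10⁻³ → UNSTABLE
  162–209 m: −αΔT+βΔS = −(2.2 × 10⁻⁴)(-1.5)+(8 × 10⁻⁴)(+3.88) = 3.4 × 10⁻³ → stable
The 146–162 m interval has Δρ < 0: lighter water underlies denser water.

146–162 m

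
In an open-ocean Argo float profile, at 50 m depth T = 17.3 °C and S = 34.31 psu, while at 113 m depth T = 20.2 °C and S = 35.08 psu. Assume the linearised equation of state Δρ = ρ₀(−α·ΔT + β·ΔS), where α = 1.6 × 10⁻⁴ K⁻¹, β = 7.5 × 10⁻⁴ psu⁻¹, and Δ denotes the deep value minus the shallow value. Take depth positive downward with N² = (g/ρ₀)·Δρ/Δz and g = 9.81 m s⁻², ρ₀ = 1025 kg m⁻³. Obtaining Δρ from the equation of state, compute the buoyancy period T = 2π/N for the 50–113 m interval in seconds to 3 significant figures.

ΔT = +2.9 K, ΔS = +0.77 psu (deep − shallow).
Δρ/ρ₀ = −αΔT + βΔS = -4.64 × 10⁻⁴ + 5.775 × 10⁻⁴ = 1.135 × 10⁻⁴, so Δρ ≈ 0.1163 kg m⁻³.
N² = (g/ρ₀)·Δρ/Δz = g·(Δρ/ρ₀)/Δz = 9.81 × 1.135 × 10⁻⁴ / 63 = 1.7674 × 10⁻⁵ s⁻².
N = √(1.7674 × 10⁻⁵) = 4.2040 × 10⁻³ rad s⁻¹ → T = 2π/N = 1.4946 × 10³ s ≈ 1.49 × 10³ s.

1.49 × 10³ s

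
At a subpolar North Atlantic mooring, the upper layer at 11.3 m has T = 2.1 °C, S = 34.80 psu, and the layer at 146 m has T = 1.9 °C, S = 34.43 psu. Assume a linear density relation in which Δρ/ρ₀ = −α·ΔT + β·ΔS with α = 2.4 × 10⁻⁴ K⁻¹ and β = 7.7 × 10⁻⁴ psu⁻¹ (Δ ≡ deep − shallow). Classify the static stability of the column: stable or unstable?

ΔT = 1.9 − 2.1 = -0.2 K and ΔS = 34.43 − 34.80 = -0.37 psu (deep − shallow).
−αΔT = 4.80 × 10⁻⁵; βΔS = -2.849 × 10⁻⁴; sum Δρ/ρ₀ = -2.369 × 10⁻⁴.
Δρ/ρ₀ < 0, so Δρ < 0: deeper water is lighter → statically unstable; the column would overturn.

unstable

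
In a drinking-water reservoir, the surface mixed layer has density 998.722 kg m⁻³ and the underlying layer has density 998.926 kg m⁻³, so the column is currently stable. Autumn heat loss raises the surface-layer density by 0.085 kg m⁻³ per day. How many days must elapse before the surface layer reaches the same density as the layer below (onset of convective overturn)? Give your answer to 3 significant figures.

Density deficit of the surface layer: 998.926 − 998.722 = 0.204 kg m⁻³.
Required change = 0.204 / 0.085 = 2.40 days.

2.40 days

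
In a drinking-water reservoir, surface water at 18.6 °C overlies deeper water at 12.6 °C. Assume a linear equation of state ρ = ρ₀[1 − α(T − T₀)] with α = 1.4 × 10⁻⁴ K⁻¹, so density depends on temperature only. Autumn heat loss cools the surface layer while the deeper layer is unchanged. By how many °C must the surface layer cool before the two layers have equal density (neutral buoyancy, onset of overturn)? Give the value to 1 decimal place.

6.0 °C

With temperature the only control, equal density requires T_surf′ = T_deep.
T_surf′ = 12.6 °C.
Cooling required: 18.6 − 12.6 = 6.0 °C.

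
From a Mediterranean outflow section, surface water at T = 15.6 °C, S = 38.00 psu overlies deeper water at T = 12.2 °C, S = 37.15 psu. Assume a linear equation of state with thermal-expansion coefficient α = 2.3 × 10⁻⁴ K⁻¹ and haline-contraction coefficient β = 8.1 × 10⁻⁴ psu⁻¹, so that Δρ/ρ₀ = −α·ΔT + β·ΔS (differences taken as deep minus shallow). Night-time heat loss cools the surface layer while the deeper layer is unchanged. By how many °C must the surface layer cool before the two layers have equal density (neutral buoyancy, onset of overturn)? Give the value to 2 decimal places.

0.41 °C

Neutral buoyancy requires Δρ = 0, i.e. −α(T_deep − T_surf′) + β(S_deep − S_surf) = 0.
T_surf′ = T_deep − (β/α)·ΔS = 12.2 − (8.1 × 10⁻⁴/2.3 × 10⁻⁴)·(-0.85) = 15.1935 °C.
Cooling required: 15.6 − (15.1935) = 0.4065 °C.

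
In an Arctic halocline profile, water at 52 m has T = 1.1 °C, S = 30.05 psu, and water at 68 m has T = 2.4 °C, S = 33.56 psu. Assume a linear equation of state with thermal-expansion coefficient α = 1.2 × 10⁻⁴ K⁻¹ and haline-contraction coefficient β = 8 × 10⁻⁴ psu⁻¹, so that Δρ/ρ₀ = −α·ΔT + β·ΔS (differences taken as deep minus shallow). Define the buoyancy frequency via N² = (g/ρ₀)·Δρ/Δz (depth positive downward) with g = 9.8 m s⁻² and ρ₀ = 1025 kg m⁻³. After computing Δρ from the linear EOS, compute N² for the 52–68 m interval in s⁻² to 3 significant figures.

1.62 × 10⁻³ s⁻²

ΔT = +1.3 K, ΔS = +3.51 psu (deep − shallow).
Δρ/ρ₀ = −αΔT + βΔS = -1.56 × 10⁻⁴ + 2.808 × 10⁻³ = 2.652 × 10⁻³, so Δρ ≈ 2.718 kg m⁻³.
N² = (g/ρ₀)·Δρ/Δz = g·(Δρ/ρ₀)/Δz = 9.8 × 2.652 × 10⁻³ / 16 = 1.6244 × 10⁻³ s⁻² ≈ 1.62 × 10⁻³ s⁻².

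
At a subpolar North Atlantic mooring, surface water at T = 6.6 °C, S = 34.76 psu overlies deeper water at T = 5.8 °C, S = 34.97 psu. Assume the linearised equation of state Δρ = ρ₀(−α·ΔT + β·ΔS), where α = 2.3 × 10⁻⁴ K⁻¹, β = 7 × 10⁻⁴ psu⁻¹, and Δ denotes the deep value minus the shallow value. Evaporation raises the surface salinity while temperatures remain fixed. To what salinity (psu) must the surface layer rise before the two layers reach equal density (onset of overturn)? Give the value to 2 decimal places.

35.23 psu

Neutral buoyancy requires −α(T_deep − T_surf) + β(S_deep − S_surf′) = 0.
S_surf′ = S_deep − (α/β)·ΔT = 34.97 − (2.3 × 10⁻⁴/7 × 10⁻⁴)·(-0.8) = 35.2329 psu.
Increase required: 35.2329 − 34.76 = 0.4729 psu.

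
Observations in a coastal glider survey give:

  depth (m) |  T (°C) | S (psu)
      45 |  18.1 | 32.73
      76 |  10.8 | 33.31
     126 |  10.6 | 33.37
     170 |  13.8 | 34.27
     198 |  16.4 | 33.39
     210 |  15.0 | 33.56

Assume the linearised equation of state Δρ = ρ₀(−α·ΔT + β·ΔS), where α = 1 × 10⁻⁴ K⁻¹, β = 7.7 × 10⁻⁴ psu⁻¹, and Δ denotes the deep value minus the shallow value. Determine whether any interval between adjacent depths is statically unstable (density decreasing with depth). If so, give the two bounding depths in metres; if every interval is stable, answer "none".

Evaluate Δρ/ρ₀ = −αΔT + βΔS across each adjacent pair:
  45–76 m: −αΔT+βΔS = −(1 × 10⁻⁴)(-7.3)+(7.7 × 10⁻⁴)(+0.58) = 1.2 × 10⁻³ → stable
  76–126 m: −αΔT+βΔS = −(1 × 10⁻⁴)(-0.2)+(7.7 × 10⁻⁴)(+0.06) = 6.6 × 10⁻⁵ → stable
  126–170 m: −αΔT+βΔS = −(1 × 10⁻⁴)(+3.2)+(7.7 × 10⁻⁴)(+0.90) = 3.7 × 10⁻⁴ → stable
  170–198 m: −αΔT+βΔS = −(1 × 10⁻⁴)(+2.6)+(7.7 × 10⁻⁴)(-0.88) = -9.4 × 10⁻⁴ → UNSTABLE
  198–210 m: −αΔT+βΔS = −(1 × 10⁻⁴)(-1.4)+(7.7 × 10⁻⁴)(+0.17) = 2.7 × 10⁻⁴ → stable
The 170–198 m interval has Δρ < 0: lighter water underlies denser water.

170–198 m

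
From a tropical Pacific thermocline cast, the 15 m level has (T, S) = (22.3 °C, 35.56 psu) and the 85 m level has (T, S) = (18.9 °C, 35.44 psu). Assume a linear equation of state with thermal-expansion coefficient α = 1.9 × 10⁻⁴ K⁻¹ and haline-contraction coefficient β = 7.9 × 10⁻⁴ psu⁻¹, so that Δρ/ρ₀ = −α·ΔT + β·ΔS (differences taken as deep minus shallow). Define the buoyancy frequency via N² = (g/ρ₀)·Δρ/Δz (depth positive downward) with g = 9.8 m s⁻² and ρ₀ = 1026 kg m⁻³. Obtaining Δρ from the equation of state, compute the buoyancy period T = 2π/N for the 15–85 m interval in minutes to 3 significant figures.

11.9 min

ΔT = -3.4 K, ΔS = -0.12 psu (deep − shallow).
Δρ/ρ₀ = −αΔT + βΔS = 6.46 × 10⁻⁴ − 9.48 × 10⁻⁵ = 5.512 × 10⁻⁴, so Δρ ≈ 0.5655 kg m⁻³.
N² = (g/ρ₀)·Δρ/Δz = g·(Δρ/ρ₀)/Δz = 9.8 × 5.512 × 10⁻⁴ / 70 = 7.7168 × 10⁻⁵ s⁻².
N = √(7.7168 × 10⁻⁵) = 8.7845 × 10⁻³ rad s⁻¹ → T = 2π/N = 715.26 s = 11.921 min ≈ 11.9 min.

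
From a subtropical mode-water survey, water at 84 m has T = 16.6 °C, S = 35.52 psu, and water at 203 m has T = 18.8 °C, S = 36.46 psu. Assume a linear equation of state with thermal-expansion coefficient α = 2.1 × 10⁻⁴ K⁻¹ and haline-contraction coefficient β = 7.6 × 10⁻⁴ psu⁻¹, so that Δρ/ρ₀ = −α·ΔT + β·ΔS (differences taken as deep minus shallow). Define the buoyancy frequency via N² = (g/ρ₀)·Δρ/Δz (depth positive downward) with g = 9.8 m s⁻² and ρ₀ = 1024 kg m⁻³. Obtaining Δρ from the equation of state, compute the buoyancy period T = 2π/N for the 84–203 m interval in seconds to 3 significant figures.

1.38 × 10³ s

ΔT = +2.2 K, ΔS = +0.94 psu (deep − shallow).
Δρ/ρ₀ = −αΔT + βΔS = -4.62 × 10⁻⁴ + 7.144 × 10⁻⁴ = 2.524 × 10⁻⁴, so Δρ ≈ 0.2585 kg m⁻³.
N² = (g/ρ₀)·Δρ/Δz = g·(Δρ/ρ₀)/Δz = 9.8 × 2.524 × 10⁻⁴ / 119 = 2.0786 × 10⁻⁵ s⁻².
N = √(2.0786 × 10⁻⁵) = 4.5592 × 10⁻³ rad s⁻¹ → T = 2π/N = 1.3781 × 10³ s ≈ 1.38 × 10³ s.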